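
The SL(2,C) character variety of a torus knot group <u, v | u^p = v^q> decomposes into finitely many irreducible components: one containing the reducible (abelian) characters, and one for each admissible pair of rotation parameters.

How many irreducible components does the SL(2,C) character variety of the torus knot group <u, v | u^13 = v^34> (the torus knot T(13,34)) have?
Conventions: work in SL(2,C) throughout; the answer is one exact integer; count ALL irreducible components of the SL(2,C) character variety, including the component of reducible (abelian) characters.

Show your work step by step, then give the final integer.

199

For T(13,34): irreducibility forces the central element u^13 = v^34 to one of +I, -I.
So on each irreducible component the traces are pinned: tr(u) = 2*cos(pi*alpha/13) with 1 <= alpha <= 12, tr(v) = 2*cos(pi*beta/34) with 1 <= beta <= 33.
Consistency of u^13 = (-1)^alpha I with v^34 = (-1)^beta I forces alpha = beta (mod 2).
count pairs: odd alpha (6 choices) x odd beta (17), plus even alpha (6) x even beta (16): 6*17 + 6*16 = 198.
components with irreducible characters: 198; plus the single component of reducible (abelian) characters: total 199.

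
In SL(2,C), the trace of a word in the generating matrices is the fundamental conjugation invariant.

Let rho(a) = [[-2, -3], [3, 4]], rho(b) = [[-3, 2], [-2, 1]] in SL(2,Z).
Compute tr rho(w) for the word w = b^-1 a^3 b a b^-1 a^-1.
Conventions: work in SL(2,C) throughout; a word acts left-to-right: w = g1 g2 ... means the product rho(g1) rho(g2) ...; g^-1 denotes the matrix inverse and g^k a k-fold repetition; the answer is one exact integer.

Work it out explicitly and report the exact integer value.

rho(b^-1) = [[1, -2], [2, -3]]
... * rho(a) = [[-2, -3], [3, 4]]  ->  [[-8, -11], [-13, -18]]
... * rho(a) = [[-2, -3], [3, 4]]  ->  [[-17, -20], [-28, -33]]
... * rho(a) = [[-2, -3], [3, 4]]  ->  [[-26, -29], [-43, -48]]
... * rho(b) = [[-3, 2], [-2, 1]]  ->  [[136, -81], [225, -134]]
... * rho(a) = [[-2, -3], [3, 4]]  ->  [[-515, -732], [-852, -1211]]
... * rho(b^-1) = [[1, -2], [2, -3]]  ->  [[-1979, 3226], [-3274, 5337]]
... * rho(a^-1) = [[4, 3], [-3, -2]]  ->  [[-17594, -12389], [-29107, -20496]]
tr = -17594 + -20496 = -38090

-38090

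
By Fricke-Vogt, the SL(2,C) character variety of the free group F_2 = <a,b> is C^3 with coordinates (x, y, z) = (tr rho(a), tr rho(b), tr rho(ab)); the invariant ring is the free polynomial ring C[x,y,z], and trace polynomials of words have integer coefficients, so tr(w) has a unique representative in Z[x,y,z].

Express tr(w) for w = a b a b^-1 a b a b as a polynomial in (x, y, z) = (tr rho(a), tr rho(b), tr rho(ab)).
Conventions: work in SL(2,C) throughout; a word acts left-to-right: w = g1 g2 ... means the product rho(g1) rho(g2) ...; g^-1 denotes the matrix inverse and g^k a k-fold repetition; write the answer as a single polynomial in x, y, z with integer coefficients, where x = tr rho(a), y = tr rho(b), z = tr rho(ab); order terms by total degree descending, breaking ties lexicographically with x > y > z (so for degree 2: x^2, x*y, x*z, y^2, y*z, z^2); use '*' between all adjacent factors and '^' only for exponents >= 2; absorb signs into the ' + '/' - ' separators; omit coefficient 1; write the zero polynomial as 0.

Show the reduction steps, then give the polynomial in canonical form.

trace(a b a b) = trace(a b) trace(a b) - trace(1)   [split at a repeated a] = z^2 - 2
reduce: trace(b a b a b a) = trace(a b a b) trace(a b) - trace(b a)   [split at a repeated a] = z^3 - 3*z
reduce: trace(a b a) = trace(a) trace(b a) - trace(b)   [square of a] = x*z - y
trace(b a b a b) = trace(b) trace(a b a b) - trace(a b a)   [square of b] = y*z^2 - x*z - y
so trace(a b a b a b a) = trace(a) trace(b a b a b a) - trace(b a b a b)   [square of a] = x*z^3 - y*z^2 - 2*x*z + y
trace(a b a b a b a b) = trace(a b) trace(a b a b a b) - trace(a^-1 b^-1 a^-1 b^-1)   [split at a repeated a] = z^4 - 4*z^2 + 2
trace(a b a b^-1 a b a b) = trace(a b a b a b a) trace(b) - trace(a b a b a b a b)   [inverse elimination on b] = x*y*z^3 - y^2*z^2 - z^4 - 2*x*y*z + y^2 + 4*z^2 - 2

x*y*z^3 - y^2*z^2 - z^4 - 2*x*y*z + y^2 + 4*z^2 - 2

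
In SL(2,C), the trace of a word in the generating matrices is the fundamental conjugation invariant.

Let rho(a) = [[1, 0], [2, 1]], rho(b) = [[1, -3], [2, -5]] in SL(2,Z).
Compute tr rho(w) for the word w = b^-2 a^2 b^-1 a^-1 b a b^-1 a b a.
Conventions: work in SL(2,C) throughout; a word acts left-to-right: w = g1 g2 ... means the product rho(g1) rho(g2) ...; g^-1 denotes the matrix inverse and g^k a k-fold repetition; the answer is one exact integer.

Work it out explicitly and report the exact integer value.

44126

rho(b^-1) = [[-5, 3], [-2, 1]]
... * rho(b^-1) = [[-5, 3], [-2, 1]]  ->  [[19, -12], [8, -5]]
... * rho(a) = [[1, 0], [2, 1]]  ->  [[-5, -12], [-2, -5]]
... * rho(a) = [[1, 0], [2, 1]]  ->  [[-29, -12], [-12, -5]]
... * rho(b^-1) = [[-5, 3], [-2, 1]]  ->  [[169, -99], [70, -41]]
... * rho(a^-1) = [[1, 0], [-2, 1]]  ->  [[367, -99], [152, -41]]
... * rho(b) = [[1, -3], [2, -5]]  ->  [[169, -606], [70, -251]]
... * rho(a) = [[1, 0], [2, 1]]  ->  [[-1043, -606], [-432, -251]]
... * rho(b^-1) = [[-5, 3], [-2, 1]]  ->  [[6427, -3735], [2662, -1547]]
... * rho(a) = [[1, 0], [2, 1]]  ->  [[-1043, -3735], [-432, -1547]]
... * rho(b) = [[1, -3], [2, -5]]  ->  [[-8513, 21804], [-3526, 9031]]
... * rho(a) = [[1, 0], [2, 1]]  ->  [[35095, 21804], [14536, 9031]]
tr = 35095 + 9031 = 44126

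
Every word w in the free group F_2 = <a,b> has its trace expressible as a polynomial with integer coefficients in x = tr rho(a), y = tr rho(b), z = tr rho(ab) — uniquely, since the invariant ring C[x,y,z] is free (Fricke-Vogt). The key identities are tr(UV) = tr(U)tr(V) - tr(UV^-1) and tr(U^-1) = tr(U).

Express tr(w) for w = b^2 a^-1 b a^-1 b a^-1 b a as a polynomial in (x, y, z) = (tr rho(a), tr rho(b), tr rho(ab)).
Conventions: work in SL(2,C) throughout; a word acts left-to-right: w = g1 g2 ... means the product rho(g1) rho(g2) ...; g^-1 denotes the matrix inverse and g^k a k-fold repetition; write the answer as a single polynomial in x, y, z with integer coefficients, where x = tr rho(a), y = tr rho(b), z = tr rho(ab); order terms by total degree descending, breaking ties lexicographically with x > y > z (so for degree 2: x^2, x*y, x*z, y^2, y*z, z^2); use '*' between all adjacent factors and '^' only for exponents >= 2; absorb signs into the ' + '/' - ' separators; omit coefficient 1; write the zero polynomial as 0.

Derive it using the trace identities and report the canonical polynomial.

trace(a b^2) = trace(b)*trace(a b) - trace(a) = y*z - x
trace(a b^3) = trace(b)*trace(a b^2) - trace(a b) = y^2*z - x*y - z
trace(a b^4) = trace(b)*trace(a b^3) - trace(a b^2) = y^3*z - x*y^2 - 2*y*z + x
trace(b^3 a b^2) = trace(b)*trace(a b^4) - trace(a b^3) = y^4*z - x*y^3 - 3*y^2*z + 2*x*y + z
trace(a b a b) = trace(b a)*trace(b a) - trace(1)   [split at repeated b] = z^2 - 2
trace(a b a) = trace(a)*trace(b a) - trace(b) = x*z - y
trace(a b a b^2) = trace(b)*trace(a b a b) - trace(a b a) = y*z^2 - x*z - y
trace(a b^3 a b) = trace(b)*trace(a b a b^2) - trace(a b a b) = y^2*z^2 - x*y*z - y^2 - z^2 + 2
trace(b^2) = trace(b)*trace(b) - trace(1) = y^2 - 2
trace(b^3) = trace(b)*trace(b^2) - trace(b) = y^3 - 3*y
trace(a b^3 a) = trace(a)*trace(b^3 a) - trace(b^3) = x*y^2*z - x^2*y - y^3 - x*z + 3*y
trace(b^3 a b^2 a) = trace(b)*trace(a b^3 a b) - trace(a b^3 a) = y^3*z^2 - 2*x*y^2*z + x^2*y - y*z^2 + x*z - y
trace(b a b^2 a^-1 b^2) = trace(b^3 a b^2)*trace(a) - trace(b^3 a b^2 a) = x*y^4*z - x^2*y^3 - y^3*z^2 - x*y^2*z + x^2*y + y*z^2 + y
trace(b^2 a b a b^2) = trace(b)*trace(b^2 a b a b) - trace(b^2 a b a) = y^3*z^2 - x*y^2*z - y^3 - 2*y*z^2 + x*z + 3*y
trace(a b a b a b) = trace(b a b a)*trace(b a) - trace(a b)   [split at repeated b] = z^3 - 3*z
trace(a b a b a) = trace(a)*trace(b a b a) - trace(b a b) = x*z^2 - y*z - x
trace(a b a b^2 a b) = trace(b)*trace(a b a b a b) - trace(a b a b a) = y*z^3 - x*z^2 - 2*y*z + x
trace(a^2 b a) = trace(a)*trace(a b a) - trace(a b) = x^2*z - x*y - z
trace(a b a b^2 a) = trace(b)*trace(a^2 b a b) - trace(a^2 b a) = x*y*z^2 - x^2*z - y^2*z + z
trace(b^2 a b a b^2 a) = trace(b)*trace(a b a b^2 a b) - trace(a b a b^2 a) = y^2*z^3 - 2*x*y*z^2 + x^2*z - y^2*z + x*y - z
trace(b a b^2 a^-1 b^2 a) = trace(b^2 a b a b^2)*trace(a) - trace(b^2 a b a b^2 a) = x*y^3*z^2 - x^2*y^2*z - y^2*z^3 - x*y^3 + y^2*z + 2*x*y + z
trace(b a^-1 b a b^2 a^-1 b) = trace(b a b^2 a^-1 b^2)*trace(a) - trace(b a b^2 a^-1 b^2 a) = x^2*y^4*z - x^3*y^3 - 2*x*y^3*z^2 + y^2*z^3 + x^3*y + x*y^3 + x*y*z^2 - y^2*z - x*y - z
trace(b a b^3 a b a) = trace(b)*trace(a b a b a b^2) - trace(a b a b a b) = y^2*z^3 - x*y*z^2 - 2*y^2*z - z^3 + x*y + 3*z
trace(b a b a^-1 b a b^2) = trace(b a b^3 a b)*trace(a) - trace(b a b^3 a b a) = x*y^3*z^2 - 2*x^2*y^2*z - y^2*z^3 + x^3*y + x^2*z + 2*y^2*z + z^3 - 2*x*y - 3*z
trace(a b a b a b a b) = trace(b a)*trace(b a b a b a) - trace(b^-1 a^-1 b^-1 a^-1)   [split at repeated b] = z^4 - 4*z^2 + 2
trace(a b a b a b a) = trace(a)*trace(b a b a b a) - trace(b a b a b) = x*z^3 - y*z^2 - 2*x*z + y
trace(b a b^2 a b a b a) = trace(b)*trace(a b a b a b a b) - trace(a b a b a b a) = y*z^4 - x*z^3 - 3*y*z^2 + 2*x*z + y
trace(b a b a^-1 b a b^2 a) = trace(b a b^2 a b a b)*trace(a) - trace(b a b^2 a b a b a) = x*y^2*z^3 - 2*x^2*y*z^2 - y*z^4 + x^3*z - x*y^2*z + x*z^3 + x^2*y + 3*y*z^2 - 3*x*z - y
trace(b a^-1 b a b^2 a^-1 b a) = trace(b a b a^-1 b a b^2)*trace(a) - trace(b a b a^-1 b a b^2 a) = x^2*y^3*z^2 - 2*x^3*y^2*z - 2*x*y^2*z^3 + x^4*y + 2*x^2*y*z^2 + y*z^4 + 3*x*y^2*z - 3*x^2*y - 3*y*z^2 + y
trace(b^2 a^-1 b a^-1 b a^-1 b a) = trace(b a^-1 b a b^2 a^-1 b)*trace(a) - trace(b a^-1 b a b^2 a^-1 b a) = x^3*y^4*z - x^4*y^3 - 3*x^2*y^3*z^2 + 2*x^3*y^2*z + 3*x*y^2*z^3 + x^2*y^3 - x^2*y*z^2 - y*z^4 - 4*x*y^2*z + 2*x^2*y + 3*y*z^2 - x*z - y

x^3*y^4*z - x^4*y^3 - 3*x^2*y^3*z^2 + 2*x^3*y^2*z + 3*x*y^2*z^3 + x^2*y^3 - x^2*y*z^2 - y*z^4 - 4*x*y^2*z + 2*x^2*y + 3*y*z^2 - x*z - y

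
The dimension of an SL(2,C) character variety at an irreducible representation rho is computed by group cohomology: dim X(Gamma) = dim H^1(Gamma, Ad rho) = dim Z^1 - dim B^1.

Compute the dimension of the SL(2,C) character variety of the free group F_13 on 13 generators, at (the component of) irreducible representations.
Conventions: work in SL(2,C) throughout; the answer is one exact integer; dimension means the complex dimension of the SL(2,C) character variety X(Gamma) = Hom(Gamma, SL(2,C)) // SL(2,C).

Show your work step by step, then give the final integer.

36

The free group F_13: 13 generators, no relators.
So Z^1 = (sl_2)^13 in full: dim Z^1 = 39.
dim B^1 = 3: the coboundary map is injective because an irreducible image has centralizer 0 in sl_2.
dim X = dim H^1 = dim Z^1 - dim B^1 = 39 - 3 = 36.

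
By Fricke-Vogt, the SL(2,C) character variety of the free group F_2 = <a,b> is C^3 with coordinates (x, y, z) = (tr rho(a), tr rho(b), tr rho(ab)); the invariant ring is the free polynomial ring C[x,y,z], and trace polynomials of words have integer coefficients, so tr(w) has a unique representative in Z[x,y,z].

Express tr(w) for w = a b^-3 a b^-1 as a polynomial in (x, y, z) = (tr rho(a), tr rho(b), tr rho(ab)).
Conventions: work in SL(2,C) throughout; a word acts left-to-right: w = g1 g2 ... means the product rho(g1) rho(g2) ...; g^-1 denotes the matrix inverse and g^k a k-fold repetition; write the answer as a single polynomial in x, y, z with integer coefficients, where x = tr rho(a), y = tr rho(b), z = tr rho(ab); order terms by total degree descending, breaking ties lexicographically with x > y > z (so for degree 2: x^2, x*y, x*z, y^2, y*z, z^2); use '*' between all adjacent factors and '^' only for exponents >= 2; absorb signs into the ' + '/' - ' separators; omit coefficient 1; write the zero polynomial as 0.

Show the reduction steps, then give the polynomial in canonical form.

x^2*y^4 - 2*x*y^3*z - 2*x^2*y^2 + y^2*z^2 + 3*x*y*z - y^2 - z^2 + 2

trace(a^2) = trace(a) trace(a) - trace(1)  (reduce the a square) = x^2 - 2
trace(a^2 b) = trace(a) trace(b a) - trace(b)  (reduce the a square) = x*z - y
and trace(a b^-1 a) = trace(a^2) trace(b) - trace(a^2 b)  (eliminate b^-1) = x^2*y - x*z - y
and trace(a b a b) = trace(b a) trace(b a) - trace(1)  (split on b) = z^2 - 2
trace(a b^-1 a b) = trace(a b a) trace(b) - trace(a b a b)  (eliminate b^-1) = x*y*z - y^2 - z^2 + 2
next, trace(b^-1 a b^-1 a) = trace(a b^-1 a) trace(b) - trace(a b^-1 a b)  (eliminate b^-1) = x^2*y^2 - 2*x*y*z + z^2 - 2
and trace(b^-2 a b^-1 a) = trace(b^-1 a b^-1 a) trace(b) - trace(b^-1 a b^-1 a b)  (eliminate b^-1) = x^2*y^3 - 2*x*y^2*z - x^2*y + y*z^2 + x*z - y
and trace(a b^-3 a b^-1) = trace(b^-2 a b^-1 a) trace(b) - trace(b^-2 a b^-1 a b)  (eliminate b^-1) = x^2*y^4 - 2*x*y^3*z - 2*x^2*y^2 + y^2*z^2 + 3*x*y*z - y^2 - z^2 + 2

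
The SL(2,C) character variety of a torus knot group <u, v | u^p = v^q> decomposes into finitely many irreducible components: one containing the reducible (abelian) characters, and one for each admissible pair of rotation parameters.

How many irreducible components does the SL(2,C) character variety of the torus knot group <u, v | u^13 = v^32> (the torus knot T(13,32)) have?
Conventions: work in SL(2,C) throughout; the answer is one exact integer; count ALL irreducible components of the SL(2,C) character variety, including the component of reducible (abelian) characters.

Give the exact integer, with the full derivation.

187

Gamma = < u, v | u^13 = v^32 > (torus knot T(13,32)); the central element u^13 = v^32 acts as +I or -I in any irreducible SL(2,C) representation.
So on each irreducible component the traces are pinned: tr(u) = 2*cos(pi*alpha/13) with 1 <= alpha <= 12, tr(v) = 2*cos(pi*beta/32) with 1 <= beta <= 31.
Consistency of u^13 = (-1)^alpha I with v^32 = (-1)^beta I forces alpha = beta (mod 2).
Counting: 6 odd alphas x 16 odd betas + 6 even alphas x 15 even betas = 96 + 90 = 186.
That is 186 components of irreducible characters, and with the reducible (abelian) component the total is 187.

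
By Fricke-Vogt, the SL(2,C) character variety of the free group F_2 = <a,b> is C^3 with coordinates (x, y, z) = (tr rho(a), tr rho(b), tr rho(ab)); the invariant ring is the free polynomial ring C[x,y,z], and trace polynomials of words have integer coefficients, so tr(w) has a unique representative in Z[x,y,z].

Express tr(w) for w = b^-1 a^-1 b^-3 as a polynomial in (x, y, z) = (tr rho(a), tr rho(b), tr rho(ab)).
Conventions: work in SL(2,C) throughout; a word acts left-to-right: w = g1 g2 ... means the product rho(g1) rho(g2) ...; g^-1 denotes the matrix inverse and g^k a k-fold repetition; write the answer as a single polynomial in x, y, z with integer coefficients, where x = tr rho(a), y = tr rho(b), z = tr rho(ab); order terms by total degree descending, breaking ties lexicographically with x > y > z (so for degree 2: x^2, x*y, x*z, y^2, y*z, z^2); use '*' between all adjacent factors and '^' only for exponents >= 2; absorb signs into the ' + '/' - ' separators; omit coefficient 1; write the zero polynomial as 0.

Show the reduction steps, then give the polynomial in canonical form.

tr(b^-1) = tr(b) = y
so tr(b^-2) = tr(b^-1)*tr(b) - tr(1) = y^2 - 2
reduce: tr(b^-3) = tr(b^-2)*tr(b) - tr(b^-1) = y^3 - 3*y
tr(b^-4) = tr(b^-3)*tr(b) - tr(b^-2) = y^4 - 4*y^2 + 2
reduce: tr(a b^-1) = tr(a)*tr(b) - tr(a b) = x*y - z
tr(b^-1 a b^-1) = tr(a b^-1)*tr(b) - tr(a) = x*y^2 - y*z - x
so tr(a b^-3) = tr(b^-1 a b^-1)*tr(b) - tr(b^-1 a) = x*y^3 - y^2*z - 2*x*y + z
so tr(b^-4 a) = tr(a b^-3)*tr(b) - tr(a b^-2) = x*y^4 - y^3*z - 3*x*y^2 + 2*y*z + x
tr(b^-1 a^-1 b^-3) = tr(b^-4)*tr(a) - tr(b^-4 a) = y^3*z - x*y^2 - 2*y*z + x

y^3*z - x*y^2 - 2*y*z + x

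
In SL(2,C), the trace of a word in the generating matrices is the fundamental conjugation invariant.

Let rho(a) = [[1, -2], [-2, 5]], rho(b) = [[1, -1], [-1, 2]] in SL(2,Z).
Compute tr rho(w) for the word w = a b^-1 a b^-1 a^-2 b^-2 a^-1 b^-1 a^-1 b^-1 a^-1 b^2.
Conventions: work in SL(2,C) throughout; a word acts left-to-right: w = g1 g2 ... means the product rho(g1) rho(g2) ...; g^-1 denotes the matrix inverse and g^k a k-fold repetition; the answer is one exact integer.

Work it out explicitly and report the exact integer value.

-1855701

rho(a) = [[1, -2], [-2, 5]]
... * rho(b^-1) = [[2, 1], [1, 1]]  ->  [[0, -1], [1, 3]]
... * rho(a) = [[1, -2], [-2, 5]]  ->  [[2, -5], [-5, 13]]
... * rho(b^-1) = [[2, 1], [1, 1]]  ->  [[-1, -3], [3, 8]]
... * rho(a^-1) = [[5, 2], [2, 1]]  ->  [[-11, -5], [31, 14]]
... * rho(a^-1) = [[5, 2], [2, 1]]  ->  [[-65, -27], [183, 76]]
... * rho(b^-1) = [[2, 1], [1, 1]]  ->  [[-157, -92], [442, 259]]
... * rho(b^-1) = [[2, 1], [1, 1]]  ->  [[-406, -249], [1143, 701]]
... * rho(a^-1) = [[5, 2], [2, 1]]  ->  [[-2528, -1061], [7117, 2987]]
... * rho(b^-1) = [[2, 1], [1, 1]]  ->  [[-6117, -3589], [17221, 10104]]
... * rho(a^-1) = [[5, 2], [2, 1]]  ->  [[-37763, -15823], [106313, 44546]]
... * rho(b^-1) = [[2, 1], [1, 1]]  ->  [[-91349, -53586], [257172, 150859]]
... * rho(a^-1) = [[5, 2], [2, 1]]  ->  [[-563917, -236284], [1587578, 665203]]
... * rho(b) = [[1, -1], [-1, 2]]  ->  [[-327633, 91349], [922375, -257172]]
... * rho(b) = [[1, -1], [-1, 2]]  ->  [[-418982, 510331], [1179547, -1436719]]
tr = -418982 + -1436719 = -1855701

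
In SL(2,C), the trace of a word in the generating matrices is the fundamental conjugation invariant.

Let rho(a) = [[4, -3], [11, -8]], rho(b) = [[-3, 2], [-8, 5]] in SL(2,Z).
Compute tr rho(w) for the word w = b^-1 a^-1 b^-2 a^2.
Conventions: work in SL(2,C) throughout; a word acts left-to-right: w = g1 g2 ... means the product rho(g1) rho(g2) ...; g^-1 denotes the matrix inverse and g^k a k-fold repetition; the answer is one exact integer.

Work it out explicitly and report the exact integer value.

rho(b^-1) = [[5, -2], [8, -3]]
... * rho(a^-1) = [[-8, 3], [-11, 4]]  ->  [[-18, 7], [-31, 12]]
... * rho(b^-1) = [[5, -2], [8, -3]]  ->  [[-34, 15], [-59, 26]]
... * rho(b^-1) = [[5, -2], [8, -3]]  ->  [[-50, 23], [-87, 40]]
... * rho(a) = [[4, -3], [11, -8]]  ->  [[53, -34], [92, -59]]
... * rho(a) = [[4, -3], [11, -8]]  ->  [[-162, 113], [-281, 196]]
tr = -162 + 196 = 34

34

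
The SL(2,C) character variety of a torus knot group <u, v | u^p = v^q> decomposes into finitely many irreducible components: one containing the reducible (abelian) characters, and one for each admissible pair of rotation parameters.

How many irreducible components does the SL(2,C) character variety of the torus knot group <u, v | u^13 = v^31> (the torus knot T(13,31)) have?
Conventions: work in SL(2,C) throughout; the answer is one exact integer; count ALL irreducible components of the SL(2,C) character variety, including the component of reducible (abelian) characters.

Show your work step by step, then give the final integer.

181

Gamma = < u, v | u^13 = v^31 > (torus knot T(13,31)); the central element u^13 = v^31 acts as +I or -I in any irreducible SL(2,C) representation.
This locks tr(u) to 2*cos(pi*alpha/13), alpha in 1..12, and tr(v) to 2*cos(pi*beta/31), beta in 1..30, on each component of irreducible characters.
u^13 = (-1)^alpha I and v^31 = (-1)^beta I must agree, so alpha and beta have equal parity.
Enumerate parity-matched pairs: 6*15 odd-odd plus 6*15 even-even gives 180.
Total: 180 irreducible-character components + 1 reducible (abelian) component = 181.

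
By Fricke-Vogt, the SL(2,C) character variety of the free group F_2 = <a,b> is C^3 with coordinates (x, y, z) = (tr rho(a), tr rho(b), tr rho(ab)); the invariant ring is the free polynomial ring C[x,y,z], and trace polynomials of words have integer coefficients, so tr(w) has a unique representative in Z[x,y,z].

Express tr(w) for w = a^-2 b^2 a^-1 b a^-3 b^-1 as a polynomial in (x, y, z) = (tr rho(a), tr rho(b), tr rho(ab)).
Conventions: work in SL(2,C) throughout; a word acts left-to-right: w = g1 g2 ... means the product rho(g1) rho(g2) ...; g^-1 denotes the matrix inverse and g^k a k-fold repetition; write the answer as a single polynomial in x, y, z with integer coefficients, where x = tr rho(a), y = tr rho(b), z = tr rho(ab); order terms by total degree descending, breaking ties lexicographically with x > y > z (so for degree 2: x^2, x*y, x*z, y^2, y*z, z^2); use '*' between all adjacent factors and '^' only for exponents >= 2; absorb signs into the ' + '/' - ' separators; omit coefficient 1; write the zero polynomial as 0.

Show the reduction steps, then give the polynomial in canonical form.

x^5*y^3*z - x^4*y^4 - 2*x^4*y^2*z^2 - x^5*y*z + x^3*y*z^3 + x^4*y^2 + x^4*z^2 + x^2*y^4 + 2*x^2*y^2*z^2 + x^3*y*z - x*y^3*z - x*y*z^3 - 2*x^2*z^2 + z^2 - 2

trace(b^2) = trace(b) * trace(b) - trace(1)  (reduce the b square) = y^2 - 2
trace(b^2 a) = trace(b) * trace(a b) - trace(a)  (reduce the b square) = y*z - x
trace(a^-1 b^2) = trace(b^2) * trace(a) - trace(b^2 a)  (eliminate a^-1) = x*y^2 - y*z - x
trace(a^2 b) = trace(a) * trace(b a) - trace(b)  (reduce the a square) = x*z - y
trace(a^2) = trace(a) * trace(a) - trace(1)  (reduce the a square) = x^2 - 2
trace(a^2 b^2) = trace(b) * trace(a^2 b) - trace(a^2)  (reduce the b square) = x*y*z - x^2 - y^2 + 2
trace(a b^3 a) = trace(b) * trace(a^2 b^2) - trace(a^2 b)  (reduce the b square) = x*y^2*z - x^2*y - y^3 - x*z + 3*y
trace(a b a b) = trace(a b) * trace(a b) - trace(1)  (split on a) = z^2 - 2
trace(a b a b^2) = trace(b) * trace(a b a b) - trace(a b a)  (reduce the b square) = y*z^2 - x*z - y
trace(a b^3 a b) = trace(b) * trace(a b a b^2) - trace(a b a b)  (reduce the b square) = y^2*z^2 - x*y*z - y^2 - z^2 + 2
trace(b^3 a b^-1 a) = trace(a b^3 a) * trace(b) - trace(a b^3 a b)  (eliminate b^-1) = x*y^3*z - x^2*y^2 - y^4 - y^2*z^2 + 4*y^2 + z^2 - 2
trace(b^-1 a^-1 b^3 a) = trace(b^3 a b^-1) * trace(a) - trace(b^3 a b^-1 a)  (eliminate a^-1) = -x*y^3*z + x^2*y^2 + y^4 + y^2*z^2 + x*y*z - x^2 - 4*y^2 - z^2 + 2
trace(b a^-1 b^-1 a^-1 b^2) = trace(b^-1 a^-1 b^3) * trace(a) - trace(b^-1 a^-1 b^3 a)  (eliminate a^-1) = x*y^3*z - y^4 - y^2*z^2 - 2*x*y*z + 4*y^2 + z^2 - 2
trace(b a b a^-1) = trace(b a b) * trace(a) - trace(b a b a)  (eliminate a^-1) = x*y*z - x^2 - z^2 + 2
trace(b^2 a b) = trace(b) * trace(b a b) - trace(b a)  (reduce the b square) = y^2*z - x*y - z
trace(b a b^2 a b) = trace(b) * trace(a b^2 a b) - trace(a b^2 a)  (reduce the b square) = y^2*z^2 - 2*x*y*z + x^2 - 2
trace(a b a b a b) = trace(a b a b) * trace(a b) - trace(b a)  (split on a) = z^3 - 3*z
trace(a b a b a) = trace(a) * trace(b a b a) - trace(b a b)  (reduce the a square) = x*z^2 - y*z - x
trace(b a b^2 a b a) = trace(b) * trace(a b a b a b) - trace(a b a b a)  (reduce the b square) = y*z^3 - x*z^2 - 2*y*z + x
trace(a b^2 a b a^-1 b) = trace(b a b^2 a b) * trace(a) - trace(b a b^2 a b a)  (eliminate a^-1) = x*y^2*z^2 - 2*x^2*y*z - y*z^3 + x^3 + x*z^2 + 2*y*z - 3*x
trace(b^2 a b a^-1 b^-1 a) = trace(a b^2 a b a^-1) * trace(b) - trace(a b^2 a b a^-1 b)  (eliminate b^-1) = -x*y^2*z^2 + 2*x^2*y*z + y^3*z + y*z^3 - x^3 - x*y^2 - x*z^2 - 3*y*z + 3*x
trace(b a^-1 b^-1 a^-1 b^2 a) = trace(b^2 a b a^-1 b^-1) * trace(a) - trace(b^2 a b a^-1 b^-1 a)  (eliminate a^-1) = x*y^2*z^2 - x^2*y*z - y^3*z - y*z^3 + x*y^2 + 3*y*z - x
trace(a^-1 b^-1 a^-1 b^2 a^-1 b) = trace(b a^-1 b^-1 a^-1 b^2) * trace(a) - trace(b a^-1 b^-1 a^-1 b^2 a)  (eliminate a^-1) = x^2*y^3*z - x*y^4 - 2*x*y^2*z^2 - x^2*y*z + y^3*z + y*z^3 + 3*x*y^2 + x*z^2 - 3*y*z - x
trace(a^-1 b^2 a^-1) = trace(b^2 a^-1) * trace(a) - trace(b^2)  (eliminate a^-1) = x^2*y^2 - x*y*z - x^2 - y^2 + 2
trace(b^-1 a^-1 b^2 a^-1 b a^-2) = trace(a^-1 b^-1 a^-1 b^2 a^-1 b) * trace(a) - trace(a^-1 b^-1 a^-1 b^2 a^-1 b a)  (eliminate a^-1) = x^3*y^3*z - x^2*y^4 - 2*x^2*y^2*z^2 - x^3*y*z + x*y^3*z + x*y*z^3 + 2*x^2*y^2 + x^2*z^2 - 2*x*y*z + y^2 - 2
trace(a^-1 b^2 a^-1 b a^-3 b^-1) = trace(b^-1 a^-1 b^2 a^-1 b a^-2) * trace(a) - trace(b^-1 a^-1 b^2 a^-1 b a^-1)  (eliminate a^-1) = x^4*y^3*z - x^3*y^4 - 2*x^3*y^2*z^2 - x^4*y*z + x^2*y*z^3 + 2*x^3*y^2 + x^3*z^2 + x*y^4 + 2*x*y^2*z^2 - x^2*y*z - y^3*z - y*z^3 - 2*x*y^2 - x*z^2 + 3*y*z - x
trace(b a^-3 b) = trace(a^-1 b^2 a^-1) * trace(a) - trace(a^-1 b^2)  (eliminate a^-1) = x^3*y^2 - x^2*y*z - x^3 - 2*x*y^2 + y*z + 3*x
trace(a^-2 b a b) = trace(b a b a^-1) * trace(a) - trace(b a b)  (eliminate a^-1) = x^2*y*z - x^3 - x*z^2 - y*z + 3*x
trace(b a^-3 b a) = trace(a^-2 b a b) * trace(a) - trace(a^-2 b a b a)  (eliminate a^-1) = x^3*y*z - x^4 - x^2*z^2 - 2*x*y*z + 4*x^2 + z^2 - 2
trace(b a^-1 b a^-3) = trace(b a^-3 b) * trace(a) - trace(b a^-3 b a)  (eliminate a^-1) = x^4*y^2 - 2*x^3*y*z - 2*x^2*y^2 + x^2*z^2 + 3*x*y*z - x^2 - z^2 + 2
trace(a^-2 b^2 a^-1 b a^-3 b^-1) = trace(a^-1 b^2 a^-1 b a^-3 b^-1) * trace(a) - trace(a^-1 b^2 a^-1 b a^-3 b^-1 a)  (eliminate a^-1) = x^5*y^3*z - x^4*y^4 - 2*x^4*y^2*z^2 - x^5*y*z + x^3*y*z^3 + x^4*y^2 + x^4*z^2 + x^2*y^4 + 2*x^2*y^2*z^2 + x^3*y*z - x*y^3*z - x*y*z^3 - 2*x^2*z^2 + z^2 - 2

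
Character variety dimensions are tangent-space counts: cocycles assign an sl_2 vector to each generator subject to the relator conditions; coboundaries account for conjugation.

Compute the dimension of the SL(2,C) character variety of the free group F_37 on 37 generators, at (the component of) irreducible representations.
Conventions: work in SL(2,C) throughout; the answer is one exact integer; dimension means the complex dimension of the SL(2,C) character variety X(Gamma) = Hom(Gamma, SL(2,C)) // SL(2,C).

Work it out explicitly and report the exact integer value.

108

The free group F_37: 37 generators, no relators.
Z^1(Gamma, Ad rho) = (sl_2)^37: a cocycle is a free choice of one sl_2 vector per generator, so dim Z^1 = 3*37 = 111.
At an irreducible rho the centralizer of the image in sl_2 is 0, so the coboundary map sl_2 -> Z^1 is injective: dim B^1 = 3.
dim X = dim H^1 = dim Z^1 - dim B^1 = 111 - 3 = 108.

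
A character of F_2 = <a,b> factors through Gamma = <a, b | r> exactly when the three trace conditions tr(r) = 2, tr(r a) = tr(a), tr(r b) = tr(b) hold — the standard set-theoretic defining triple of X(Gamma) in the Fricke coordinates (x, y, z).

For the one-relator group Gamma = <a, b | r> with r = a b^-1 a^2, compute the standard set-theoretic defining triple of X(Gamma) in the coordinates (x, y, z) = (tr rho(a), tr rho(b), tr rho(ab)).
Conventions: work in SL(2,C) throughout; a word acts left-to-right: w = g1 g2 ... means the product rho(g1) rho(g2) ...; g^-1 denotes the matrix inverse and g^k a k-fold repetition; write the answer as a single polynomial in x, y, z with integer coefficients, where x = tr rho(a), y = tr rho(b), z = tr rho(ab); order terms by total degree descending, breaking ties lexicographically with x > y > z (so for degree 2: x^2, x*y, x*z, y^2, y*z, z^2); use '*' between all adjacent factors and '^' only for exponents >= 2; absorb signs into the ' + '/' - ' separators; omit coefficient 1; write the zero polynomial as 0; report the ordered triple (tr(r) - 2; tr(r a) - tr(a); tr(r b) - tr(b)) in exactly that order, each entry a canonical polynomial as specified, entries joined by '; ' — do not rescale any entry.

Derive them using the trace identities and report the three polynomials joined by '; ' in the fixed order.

trace(a^2) = trace(a)*trace(a) - trace(1)  (reduce the a square) = x^2 - 2
trace(a^3) = trace(a)*trace(a^2) - trace(a)  (reduce the a square) = x^3 - 3*x
trace(a b a) = trace(a)*trace(b a) - trace(b)  (reduce the a square) = x*z - y
trace(a^3 b) = trace(a)*trace(a b a) - trace(a b)  (reduce the a square) = x^2*z - x*y - z
use: trace(a b^-1 a^2) = trace(a^3)*trace(b) - trace(a^3 b)  (eliminate b^-1) = x^3*y - x^2*z - 2*x*y + z
use: trace(a^4) = trace(a)*trace(a^3) - trace(a^2)   [square of a] = x^4 - 4*x^2 + 2
trace(a^4 b) = trace(a)*trace(b a^3) - trace(b a^2)   [square of a] = x^3*z - x^2*y - 2*x*z + y
apply: trace(a b^-1 a^3) = trace(a^4)*trace(b) - trace(a^4 b)   [inverse elimination on b] = x^4*y - x^3*z - 3*x^2*y + 2*x*z + y
use: trace(b a b a) = trace(a b)*trace(a b) - trace(1)   [split at repeated a] = z^2 - 2
apply: trace(b a b) = trace(b)*trace(a b) - trace(a) = y*z - x
use: trace(a^2 b a b) = trace(a)*trace(b a b a) - trace(b a b) = x*z^2 - y*z - x
apply: trace(a b^-1 a^2 b) = trace(a^2 b a)*trace(b) - trace(a^2 b a b) = x^2*y*z - x*y^2 - x*z^2 + x
assemble the triple (trace(r) - 2; trace(r a) - x; trace(r b) - y)

x^3*y - x^2*z - 2*x*y + z - 2; x^4*y - x^3*z - 3*x^2*y + 2*x*z - x + y; x^2*y*z - x*y^2 - x*z^2 + x - y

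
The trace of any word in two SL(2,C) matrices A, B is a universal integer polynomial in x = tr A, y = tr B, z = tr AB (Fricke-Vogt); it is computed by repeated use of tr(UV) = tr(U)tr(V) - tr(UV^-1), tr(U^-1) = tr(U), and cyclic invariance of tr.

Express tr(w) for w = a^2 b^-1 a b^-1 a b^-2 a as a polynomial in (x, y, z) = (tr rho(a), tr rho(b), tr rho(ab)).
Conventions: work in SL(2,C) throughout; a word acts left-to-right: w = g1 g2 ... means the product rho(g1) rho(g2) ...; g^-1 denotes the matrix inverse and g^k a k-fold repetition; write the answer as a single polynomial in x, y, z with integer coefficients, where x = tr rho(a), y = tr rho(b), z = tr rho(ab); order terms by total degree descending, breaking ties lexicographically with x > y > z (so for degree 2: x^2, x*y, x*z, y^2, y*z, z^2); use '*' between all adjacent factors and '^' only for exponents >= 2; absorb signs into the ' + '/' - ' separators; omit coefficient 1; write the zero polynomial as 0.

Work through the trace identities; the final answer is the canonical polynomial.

trace(a^2) = trace(a) * trace(a) - trace(1)   [square of a] = x^2 - 2
trace(a^3) = trace(a) * trace(a^2) - trace(a)   [square of a] = x^3 - 3*x
trace(a^4) = trace(a) * trace(a^3) - trace(a^2)   [square of a] = x^4 - 4*x^2 + 2
trace(a^5) = trace(a) * trace(a^4) - trace(a^3)   [square of a] = x^5 - 5*x^3 + 5*x
trace(a b a) = trace(a) * trace(b a) - trace(b)   [square of a] = x*z - y
trace(a^2 b a) = trace(a) * trace(a b a) - trace(a b)   [square of a] = x^2*z - x*y - z
trace(a^3 b a) = trace(a) * trace(a^2 b a) - trace(a^2 b)   [square of a] = x^3*z - x^2*y - 2*x*z + y
trace(a^5 b) = trace(a) * trace(a^3 b a) - trace(a^3 b)   [square of a] = x^4*z - x^3*y - 3*x^2*z + 2*x*y + z
trace(a^4 b^-1 a) = trace(a^5) * trace(b) - trace(a^5 b)   [inverse elimination on b] = x^5*y - x^4*z - 4*x^3*y + 3*x^2*z + 3*x*y - z
trace(b a b a) = trace(a b) * trace(a b) - trace(1)   [split at a repeated a] = z^2 - 2
trace(b a b) = trace(b) * trace(a b) - trace(a)   [square of b] = y*z - x
trace(a b a b a) = trace(a) * trace(b a b a) - trace(b a b)   [square of a] = x*z^2 - y*z - x
trace(b a b a^3) = trace(a) * trace(a b a b a) - trace(a b a b)   [square of a] = x^2*z^2 - x*y*z - x^2 - z^2 + 2
trace(a b a^4 b) = trace(a) * trace(b a b a^3) - trace(b a b a^2)   [square of a] = x^3*z^2 - x^2*y*z - x^3 - 2*x*z^2 + y*z + 3*x
trace(a^4 b^-1 a b) = trace(a b a^4) * trace(b) - trace(a b a^4 b)   [inverse elimination on b] = x^4*y*z - x^3*y^2 - x^3*z^2 - 2*x^2*y*z + x^3 + 2*x*y^2 + 2*x*z^2 - 3*x
trace(a^4 b^-1 a b^-1) = trace(a^4 b^-1 a) * trace(b) - trace(a^4 b^-1 a b)   [inverse elimination on b] = x^5*y^2 - 2*x^4*y*z - 3*x^3*y^2 + x^3*z^2 + 5*x^2*y*z - x^3 + x*y^2 - 2*x*z^2 - y*z + 3*x
trace(a b^-1 a b^-2 a^3) = trace(a^4 b^-1 a b^-1) * trace(b) - trace(a^4 b^-1 a)   [inverse elimination on b] = x^5*y^3 - 2*x^4*y^2*z - x^5*y - 3*x^3*y^3 + x^3*y*z^2 + x^4*z + 5*x^2*y^2*z + 3*x^3*y + x*y^3 - 2*x*y*z^2 - 3*x^2*z - y^2*z + z
trace(b^2) = trace(b) * trace(b) - trace(1)   [square of b] = y^2 - 2
trace(b a^2 b) = trace(a) * trace(b^2 a) - trace(b^2)   [square of a] = x*y*z - x^2 - y^2 + 2
trace(a b a^2 b a) = trace(a) * trace(b a^2 b a) - trace(b a^2 b)   [square of a] = x^2*z^2 - 2*x*y*z + y^2 - 2
trace(a^3 b a^2 b) = trace(a) * trace(a b a^2 b a) - trace(a b a^2 b)   [square of a] = x^3*z^2 - 2*x^2*y*z + x*y^2 - x*z^2 + y*z - x
trace(a b^-1 a^3 b a) = trace(a^3 b a^2) * trace(b) - trace(a^3 b a^2 b)   [inverse elimination on b] = x^4*y*z - x^3*y^2 - x^3*z^2 - x^2*y*z + x*y^2 + x*z^2 + x
trace(b a b a b a) = trace(b a) * trace(b a b a) - trace(b^-1 a^-1)   [split at a repeated b] = z^3 - 3*z
trace(b a b a b) = trace(b) * trace(a b a b) - trace(a b a)   [square of b] = y*z^2 - x*z - y
trace(b a b a b a^2) = trace(a) * trace(b a b a b a) - trace(b a b a b)   [square of a] = x*z^3 - y*z^2 - 2*x*z + y
trace(a^3 b a b a b) = trace(a) * trace(b a b a b a^2) - trace(b a b a b a)   [square of a] = x^2*z^3 - x*y*z^2 - 2*x^2*z - z^3 + x*y + 3*z
trace(a b^-1 a^3 b a b) = trace(a^3 b a b a) * trace(b) - trace(a^3 b a b a b)   [inverse elimination on b] = x^3*y*z^2 - x^2*y^2*z - x^2*z^3 - x^3*y - x*y*z^2 + 2*x^2*z + y^2*z + z^3 + 2*x*y - 3*z
trace(b^-1 a^3 b a b^-1 a) = trace(a b^-1 a^3 b a) * trace(b) - trace(a b^-1 a^3 b a b)   [inverse elimination on b] = x^4*y^2*z - x^3*y^3 - 2*x^3*y*z^2 + x^2*z^3 + x^3*y + x*y^3 + 2*x*y*z^2 - 2*x^2*z - y^2*z - z^3 - x*y + 3*z
trace(a^3 b a b^-1 a) = trace(a^4 b a) * trace(b) - trace(a^4 b a b)   [inverse elimination on b] = x^4*y*z - x^3*y^2 - x^3*z^2 - 2*x^2*y*z + x^3 + 2*x*y^2 + 2*x*z^2 - 3*x
trace(a b^-1 a b^-2 a^3 b) = trace(b^-1 a^3 b a b^-1 a) * trace(b) - trace(b^-1 a^3 b a b^-1 a b)   [inverse elimination on b] = x^4*y^3*z - x^3*y^4 - 2*x^3*y^2*z^2 - x^4*y*z + x^2*y*z^3 + 2*x^3*y^2 + x^3*z^2 + x*y^4 + 2*x*y^2*z^2 - y^3*z - y*z^3 - x^3 - 3*x*y^2 - 2*x*z^2 + 3*y*z + 3*x
trace(a^2 b^-1 a b^-1 a b^-2 a) = trace(a b^-1 a b^-2 a^3) * trace(b) - trace(a b^-1 a b^-2 a^3 b)   [inverse elimination on b] = x^5*y^4 - 3*x^4*y^3*z - x^5*y^2 - 2*x^3*y^4 + 3*x^3*y^2*z^2 + 2*x^4*y*z + 5*x^2*y^3*z - x^2*y*z^3 + x^3*y^2 - x^3*z^2 - 4*x*y^2*z^2 - 3*x^2*y*z + y*z^3 + x^3 + 3*x*y^2 + 2*x*z^2 - 2*y*z - 3*x

x^5*y^4 - 3*x^4*y^3*z - x^5*y^2 - 2*x^3*y^4 + 3*x^3*y^2*z^2 + 2*x^4*y*z + 5*x^2*y^3*z - x^2*y*z^3 + x^3*y^2 - x^3*z^2 - 4*x*y^2*z^2 - 3*x^2*y*z + y*z^3 + x^3 + 3*x*y^2 + 2*x*z^2 - 2*y*z - 3*x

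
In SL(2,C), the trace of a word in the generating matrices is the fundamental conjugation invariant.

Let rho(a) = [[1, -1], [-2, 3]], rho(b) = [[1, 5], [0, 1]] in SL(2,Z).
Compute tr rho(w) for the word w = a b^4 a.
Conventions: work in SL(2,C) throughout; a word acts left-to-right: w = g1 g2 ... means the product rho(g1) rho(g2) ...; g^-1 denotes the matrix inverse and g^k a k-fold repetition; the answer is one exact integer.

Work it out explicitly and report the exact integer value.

rho(a) = [[1, -1], [-2, 3]]
... * rho(b) = [[1, 5], [0, 1]]  ->  [[1, 4], [-2, -7]]
... * rho(b) = [[1, 5], [0, 1]]  ->  [[1, 9], [-2, -17]]
... * rho(b) = [[1, 5], [0, 1]]  ->  [[1, 14], [-2, -27]]
... * rho(b) = [[1, 5], [0, 1]]  ->  [[1, 19], [-2, -37]]
... * rho(a) = [[1, -1], [-2, 3]]  ->  [[-37, 56], [72, -109]]
tr = -37 + -109 = -146

-146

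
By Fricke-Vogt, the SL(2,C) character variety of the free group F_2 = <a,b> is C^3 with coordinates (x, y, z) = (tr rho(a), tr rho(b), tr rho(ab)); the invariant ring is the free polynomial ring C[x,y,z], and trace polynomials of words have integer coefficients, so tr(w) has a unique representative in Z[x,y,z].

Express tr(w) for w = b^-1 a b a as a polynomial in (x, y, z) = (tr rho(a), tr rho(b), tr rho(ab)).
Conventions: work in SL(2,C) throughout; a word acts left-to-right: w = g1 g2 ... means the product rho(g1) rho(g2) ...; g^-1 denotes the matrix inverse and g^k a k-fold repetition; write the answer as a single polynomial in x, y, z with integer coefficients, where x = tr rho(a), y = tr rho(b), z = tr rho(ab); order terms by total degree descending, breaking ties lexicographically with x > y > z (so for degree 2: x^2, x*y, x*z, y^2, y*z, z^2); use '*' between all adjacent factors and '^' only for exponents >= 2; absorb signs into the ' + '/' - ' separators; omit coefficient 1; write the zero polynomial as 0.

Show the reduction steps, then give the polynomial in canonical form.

tr(a b a) = tr(a) * tr(b a) - tr(b)  (reduce the a square) = x*z - y
tr(a b a b) = tr(a b) * tr(a b) - tr(1)  (split on a) = z^2 - 2
tr(b^-1 a b a) = tr(a b a) * tr(b) - tr(a b a b)  (eliminate b^-1) = x*y*z - y^2 - z^2 + 2

x*y*z - y^2 - z^2 + 2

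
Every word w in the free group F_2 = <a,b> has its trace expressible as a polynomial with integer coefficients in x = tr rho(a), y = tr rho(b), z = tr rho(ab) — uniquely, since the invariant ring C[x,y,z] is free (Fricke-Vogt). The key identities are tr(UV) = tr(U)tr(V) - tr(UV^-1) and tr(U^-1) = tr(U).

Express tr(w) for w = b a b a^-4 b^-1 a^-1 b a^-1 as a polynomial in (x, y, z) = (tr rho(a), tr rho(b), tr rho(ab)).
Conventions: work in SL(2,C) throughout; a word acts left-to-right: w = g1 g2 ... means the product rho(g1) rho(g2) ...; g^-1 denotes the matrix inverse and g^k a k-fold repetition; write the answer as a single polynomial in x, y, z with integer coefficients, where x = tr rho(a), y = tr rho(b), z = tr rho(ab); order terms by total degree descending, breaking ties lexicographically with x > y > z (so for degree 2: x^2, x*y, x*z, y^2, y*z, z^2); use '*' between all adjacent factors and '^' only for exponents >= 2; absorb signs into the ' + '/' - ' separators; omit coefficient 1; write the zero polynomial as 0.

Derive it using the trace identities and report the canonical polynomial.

x^5*y^2*z^2 - x^6*y*z - x^4*y^3*z - 2*x^4*y*z^3 + x^5*y^2 + x^5*z^2 - x^3*y^2*z^2 + x^3*z^4 + 5*x^4*y*z + 2*x^2*y^3*z + 4*x^2*y*z^3 - x^5 - 4*x^3*y^2 - 6*x^3*z^2 - 2*x*y^2*z^2 - 2*x*z^4 - 5*x^2*y*z + 5*x^3 + 3*x*y^2 + 8*x*z^2 - y*z - 5*x

use: tr(a b^2) = tr(b) tr(a b) - tr(a)   [square of b] = y*z - x
tr(b^2 a b) = tr(b) tr(a b^2) - tr(a b)   [square of b] = y^2*z - x*y - z
use: tr(a b a b) = tr(b a) tr(b a) - tr(1)   [split at a repeated b] = z^2 - 2
tr(a b a) = tr(a) tr(b a) - tr(b)   [square of a] = x*z - y
use: tr(b^2 a b a) = tr(b) tr(a b a b) - tr(a b a)   [square of b] = y*z^2 - x*z - y
use: tr(a^-1 b^2 a b) = tr(b^2 a b) tr(a) - tr(b^2 a b a)   [inverse elimination on a] = x*y^2*z - x^2*y - y*z^2 + y
apply: tr(b a b a^-2 b) = tr(a^-1 b^2 a b) tr(a) - tr(a^-1 b^2 a b a)   [inverse elimination on a] = x^2*y^2*z - x^3*y - x*y*z^2 - y^2*z + 2*x*y + z
apply: tr(b a b a b a) = tr(a b a b) tr(a b) - tr(b a)   [split at a repeated a] = z^3 - 3*z
tr(b a b a b a^-1) = tr(b a b a b) tr(a) - tr(b a b a b a)   [inverse elimination on a] = x*y*z^2 - x^2*z - z^3 - x*y + 3*z
apply: tr(b a b a^-2 b a) = tr(b a b a b a^-1) tr(a) - tr(b a b a b)   [inverse elimination on a] = x^2*y*z^2 - x^3*z - x*z^3 - x^2*y - y*z^2 + 4*x*z + y
tr(a^-2 b a^-1 b a b) = tr(b a b a^-2 b) tr(a) - tr(b a b a^-2 b a)   [inverse elimination on a] = x^3*y^2*z - x^4*y - 2*x^2*y*z^2 + x^3*z - x*y^2*z + x*z^3 + 3*x^2*y + y*z^2 - 3*x*z - y
use: tr(a^-1 b a^-1 b a b) = tr(b a b a^-1 b) tr(a) - tr(b a b a^-1 b a)   [inverse elimination on a] = x^2*y^2*z - x^3*y - 2*x*y*z^2 + x^2*z + z^3 + 2*x*y - 3*z
use: tr(a^-1 b a^-1 b a b a^-2) = tr(a^-2 b a^-1 b a b) tr(a) - tr(a^-2 b a^-1 b a b a)   [inverse elimination on a] = x^4*y^2*z - x^5*y - 2*x^3*y*z^2 + x^4*z - 2*x^2*y^2*z + x^2*z^3 + 4*x^3*y + 3*x*y*z^2 - 4*x^2*z - z^3 - 3*x*y + 3*z
use: tr(b a^-1 b a b a^-4) = tr(a^-1 b a^-1 b a b a^-2) tr(a) - tr(a^-1 b a^-1 b a b a^-1)   [inverse elimination on a] = x^5*y^2*z - x^6*y - 2*x^4*y*z^2 + x^5*z - 3*x^3*y^2*z + x^3*z^3 + 5*x^4*y + 5*x^2*y*z^2 - 5*x^3*z + x*y^2*z - 2*x*z^3 - 6*x^2*y - y*z^2 + 6*x*z + y
use: tr(a^-1 b a^-1 b a b a^-4) = tr(b a^-1 b a b a^-4) tr(a) - tr(b a^-1 b a b a^-3)   [inverse elimination on a] = x^6*y^2*z - x^7*y - 2*x^5*y*z^2 + x^6*z - 4*x^4*y^2*z + x^4*z^3 + 6*x^5*y + 7*x^3*y*z^2 - 6*x^4*z + 3*x^2*y^2*z - 3*x^2*z^3 - 10*x^3*y - 4*x*y*z^2 + 10*x^2*z + z^3 + 4*x*y - 3*z
tr(b^3 a b) = tr(b) tr(b^2 a b) - tr(b^2 a)   [square of b] = y^3*z - x*y^2 - 2*y*z + x
use: tr(b^3 a b a) = tr(b) tr(a b a b^2) - tr(a b a b)   [square of b] = y^2*z^2 - x*y*z - y^2 - z^2 + 2
tr(b^3 a b a^-1) = tr(b^3 a b) tr(a) - tr(b^3 a b a)   [inverse elimination on a] = x*y^3*z - x^2*y^2 - y^2*z^2 - x*y*z + x^2 + y^2 + z^2 - 2
tr(b a b a^-2 b^2) = tr(b^3 a b a^-1) tr(a) - tr(b^3 a b)   [inverse elimination on a] = x^2*y^3*z - x^3*y^2 - x*y^2*z^2 - x^2*y*z - y^3*z + x^3 + 2*x*y^2 + x*z^2 + 2*y*z - 3*x
tr(a b a b a) = tr(a) tr(b a b a) - tr(b a b)   [square of a] = x*z^2 - y*z - x
tr(b^2 a b a b a) = tr(b) tr(a b a b a b) - tr(a b a b a)   [square of b] = y*z^3 - x*z^2 - 2*y*z + x
tr(a^-1 b^2 a b a b) = tr(b^2 a b a b) tr(a) - tr(b^2 a b a b a)   [inverse elimination on a] = x*y^2*z^2 - x^2*y*z - y*z^3 - x*y^2 + 2*y*z + x
tr(b a b a^-2 b^2 a) = tr(a^-1 b^2 a b a b) tr(a) - tr(a^-1 b^2 a b a b a)   [inverse elimination on a] = x^2*y^2*z^2 - x^3*y*z - x*y*z^3 - x^2*y^2 - y^2*z^2 + 3*x*y*z + x^2 + y^2 + z^2 - 2
tr(b a^-1 b a b a^-2 b) = tr(b a b a^-2 b^2) tr(a) - tr(b a b a^-2 b^2 a)   [inverse elimination on a] = x^3*y^3*z - x^4*y^2 - 2*x^2*y^2*z^2 - x*y^3*z + x*y*z^3 + x^4 + 3*x^2*y^2 + x^2*z^2 + y^2*z^2 - x*y*z - 4*x^2 - y^2 - z^2 + 2
tr(b^2) = tr(b) tr(b) - tr(1)   [square of b] = y^2 - 2
tr(a b^2 a) = tr(a) tr(b^2 a) - tr(b^2)   [square of a] = x*y*z - x^2 - y^2 + 2
tr(b a b^2 a b) = tr(b) tr(a b^2 a b) - tr(a b^2 a)   [square of b] = y^2*z^2 - 2*x*y*z + x^2 - 2
tr(b a b a^-1 b a b) = tr(b a b^2 a b) tr(a) - tr(b a b^2 a b a)   [inverse elimination on a] = x*y^2*z^2 - 2*x^2*y*z - y*z^3 + x^3 + x*z^2 + 2*y*z - 3*x
use: tr(b a b a b a b a) = tr(a b) tr(a b a b a b) - tr(a^-1 b^-1 a^-1 b^-1)   [split at a repeated a] = z^4 - 4*z^2 + 2
tr(b a b a^-1 b a b a) = tr(b a b a b a b) tr(a) - tr(b a b a b a b a)   [inverse elimination on a] = x*y*z^3 - x^2*z^2 - z^4 - 2*x*y*z + x^2 + 4*z^2 - 2
tr(a^-1 b a b a^-1 b a b) = tr(b a b a^-1 b a b) tr(a) - tr(b a b a^-1 b a b a)   [inverse elimination on a] = x^2*y^2*z^2 - 2*x^3*y*z - 2*x*y*z^3 + x^4 + 2*x^2*z^2 + z^4 + 4*x*y*z - 4*x^2 - 4*z^2 + 2
apply: tr(b a^-1 b a b a^-2 b a) = tr(a^-1 b a b a^-1 b a b) tr(a) - tr(a^-1 b a b a^-1 b a b a)   [inverse elimination on a] = x^3*y^2*z^2 - 2*x^4*y*z - 2*x^2*y*z^3 + x^5 + 2*x^3*z^2 - x*y^2*z^2 + x*z^4 + 6*x^2*y*z + y*z^3 - 5*x^3 - 5*x*z^2 - 2*y*z + 5*x
use: tr(a^-2 b a^-1 b a^-1 b a b) = tr(b a^-1 b a b a^-2 b) tr(a) - tr(b a^-1 b a b a^-2 b a)   [inverse elimination on a] = x^4*y^3*z - x^5*y^2 - 3*x^3*y^2*z^2 + 2*x^4*y*z - x^2*y^3*z + 3*x^2*y*z^3 + 3*x^3*y^2 - x^3*z^2 + 2*x*y^2*z^2 - x*z^4 - 7*x^2*y*z - y*z^3 + x^3 - x*y^2 + 4*x*z^2 + 2*y*z - 3*x
use: tr(b a b a^-1 b a^-1 b) = tr(b^2 a b a^-1 b) tr(a) - tr(b^2 a b a^-1 b a)   [inverse elimination on a] = x^2*y^3*z - x^3*y^2 - 2*x*y^2*z^2 + x^2*y*z + y*z^3 + x*y^2 - 2*y*z + x
tr(b a b a^-1 b a^-1 b a) = tr(b a b a b a^-1 b) tr(a) - tr(b a b a b a^-1 b a)   [inverse elimination on a] = x^2*y^2*z^2 - x^3*y*z - 2*x*y*z^3 - x^2*y^2 + x^2*z^2 + z^4 + 4*x*y*z - 4*z^2 + 2
use: tr(a^-1 b a^-1 b a^-1 b a b) = tr(b a b a^-1 b a^-1 b) tr(a) - tr(b a b a^-1 b a^-1 b a)   [inverse elimination on a] = x^3*y^3*z - x^4*y^2 - 3*x^2*y^2*z^2 + 2*x^3*y*z + 3*x*y*z^3 + 2*x^2*y^2 - x^2*z^2 - z^4 - 6*x*y*z + x^2 + 4*z^2 - 2
apply: tr(a^-1 b a^-1 b a^-1 b a b a^-2) = tr(a^-2 b a^-1 b a^-1 b a b) tr(a) - tr(a^-2 b a^-1 b a^-1 b a b a)   [inverse elimination on a] = x^5*y^3*z - x^6*y^2 - 3*x^4*y^2*z^2 + 2*x^5*y*z - 2*x^3*y^3*z + 3*x^3*y*z^3 + 4*x^4*y^2 - x^4*z^2 + 5*x^2*y^2*z^2 - x^2*z^4 - 9*x^3*y*z - 4*x*y*z^3 + x^4 - 3*x^2*y^2 + 5*x^2*z^2 + z^4 + 8*x*y*z - 4*x^2 - 4*z^2 + 2
use: tr(a^-1 b a^-1 b a b a^-4 b) = tr(a^-1 b a^-1 b a^-1 b a b a^-2) tr(a) - tr(a^-1 b a^-1 b a^-1 b a b a^-1)   [inverse elimination on a] = x^6*y^3*z - x^7*y^2 - 3*x^5*y^2*z^2 + 2*x^6*y*z - 3*x^4*y^3*z + 3*x^4*y*z^3 + 5*x^5*y^2 - x^5*z^2 + 8*x^3*y^2*z^2 - x^3*z^4 - 11*x^4*y*z + x^2*y^3*z - 7*x^2*y*z^3 + x^5 - 6*x^3*y^2 + 6*x^3*z^2 - 2*x*y^2*z^2 + 2*x*z^4 + 15*x^2*y*z + y*z^3 - 5*x^3 + x*y^2 - 8*x*z^2 - 2*y*z + 5*x
tr(b a b a^-4 b^-1 a^-1 b a^-1) = tr(a^-1 b a^-1 b a b a^-4) tr(b) - tr(a^-1 b a^-1 b a b a^-4 b)   [inverse elimination on b] = x^5*y^2*z^2 - x^6*y*z - x^4*y^3*z - 2*x^4*y*z^3 + x^5*y^2 + x^5*z^2 - x^3*y^2*z^2 + x^3*z^4 + 5*x^4*y*z + 2*x^2*y^3*z + 4*x^2*y*z^3 - x^5 - 4*x^3*y^2 - 6*x^3*z^2 - 2*x*y^2*z^2 - 2*x*z^4 - 5*x^2*y*z + 5*x^3 + 3*x*y^2 + 8*x*z^2 - y*z - 5*x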